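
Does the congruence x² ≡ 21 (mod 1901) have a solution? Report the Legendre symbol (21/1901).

Reciprocity: 21 ≡ 1 and 1901 ≡ 1 (mod 4), so (21/1901) = +(1901/21).
Reduce top mod 21: now compute (11/21).
Reciprocity: 11 ≡ 3 and 21 ≡ 1 (mod 4), so (11/21) = +(21/11).
Reduce top mod 11: now compute (10/11).
Pull out 2: since 11 ≡ 3 (mod 8), (2/11) = -1.
Reciprocity: 5 ≡ 1 and 11 ≡ 3 (mod 4), so (5/11) = +(11/5).
Reduce top mod 5: now compute (1/5).
Reached (1/5) = 1. Collecting the sign flips along the way, the symbol is -1.

-1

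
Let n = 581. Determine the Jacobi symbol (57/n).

-1

Reciprocity: 57 ≡ 1 and 581 ≡ 1 (mod 4), so (57/581) = +(581/57).
Reduce top mod 57: now compute (11/57).
Reciprocity: 11 ≡ 3 and 57 ≡ 1 (mod 4), so (11/57) = +(57/11).
Reduce top mod 11: now compute (2/11).
Pull out 2: since 11 ≡ 3 (mod 8), (2/11) = -1.
Reached (1/11) = 1. Collecting the sign flips along the way, the symbol is -1.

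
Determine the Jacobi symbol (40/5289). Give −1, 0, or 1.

Pull out 2^3: since 5289 ≡ 1 (mod 8), (2/5289) = +1, so (2/5289)^3 = +1.
Reciprocity: 5 ≡ 1 and 5289 ≡ 1 (mod 4), so (5/5289) = +(5289/5).
Reduce top mod 5: now compute (4/5).
Pull out 2^2: since 5 ≡ 5 (mod 8), (2/5) = -1, so (2/5)^2 = +1.
Reached (1/5) = 1. Collecting the sign flips along the way, the symbol is +1.

1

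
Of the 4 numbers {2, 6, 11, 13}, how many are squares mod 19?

2

(2/19) = -1 → non-residue.
(6/19) = +1 → QR.
(11/19) = +1 → QR.
(13/19) = -1 → non-residue.
Total quadratic residues among the 4: 2.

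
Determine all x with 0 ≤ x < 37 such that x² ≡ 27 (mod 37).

8, 29

37 ≡ 1 (mod 4), so we find a root by search.
Trying successive values, 8² = 64 ≡ 27 (mod 37). The other root is 37 − 8 = 29.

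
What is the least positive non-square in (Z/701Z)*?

(2/701) = −1, so 2 is the smallest positive non-residue mod 701.

2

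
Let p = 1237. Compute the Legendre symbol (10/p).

Pull out 2: since 1237 ≡ 5 (mod 8), (2/1237) = -1.
Reciprocity: 5 ≡ 1 and 1237 ≡ 1 (mod 4), so (5/1237) = +(1237/5).
Reduce top mod 5: now compute (2/5).
Pull out 2: since 5 ≡ 5 (mod 8), (2/5) = -1.
Reached (1/5) = 1. Collecting the sign flips along the way, the symbol is +1.

1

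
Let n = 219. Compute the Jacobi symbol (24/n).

0

Pull out 2^3: since 219 ≡ 3 (mod 8), (2/219) = -1, so (2/219)^3 = -1.
Reciprocity: 3 ≡ 3 and 219 ≡ 3 (mod 4), so (3/219) = −(219/3).
Reduce top mod 3: now compute (0/3).
Top reduces to 0: gcd > 1, so the symbol is 0.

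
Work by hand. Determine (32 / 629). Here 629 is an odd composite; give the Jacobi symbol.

Pull out 2^5: since 629 ≡ 5 (mod 8), (2/629) = -1, so (2/629)^5 = -1.
Reached (1/629) = 1. Collecting the sign flips along the way, the symbol is -1.

-1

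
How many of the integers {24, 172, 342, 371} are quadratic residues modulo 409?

1

(24/409) = +1 → QR.
(172/409) = -1 → non-residue.
(342/409) = -1 → non-residue.
(371/409) = -1 → non-residue.
Total quadratic residues among the 4: 1.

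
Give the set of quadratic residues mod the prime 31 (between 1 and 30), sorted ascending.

Square k = 1,…,15 (k and 31−k give the same square):
1²=1, 2²=4, 3²=9, 4²=16, 5²=25, 6²≡5, 7²≡18, 8²≡2, 9²≡19, 10²≡7, 11²≡28, 12²≡20, 13²≡14, 14²≡10, 15²≡8 (mod 31).
So the quadratic residues mod 31 are {1, 2, 4, 5, 7, 8, 9, 10, 14, 16, 18, 19, 20, 25, 28}.

1,2,4,5,7,8,9,10,14,16,18,19,20,25,28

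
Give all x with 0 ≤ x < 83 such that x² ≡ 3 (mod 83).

13, 70

Since 83 ≡ 3 (mod 4), a square root of 3 is 3^((83+1)/4) = 3^21 mod 83.
Repeated squaring: 3^2≡9, 3^4≡81, 3^8≡4, 3^16≡16 (mod 83).
3^21 = 3^(16+4+1) ≡ 70 (mod 83).
Check: 70² = 4900 ≡ 3 (mod 83). The two roots are 13 and 70.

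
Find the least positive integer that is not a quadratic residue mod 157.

(2/157) = −1, so 2 is the smallest positive non-residue mod 157.

2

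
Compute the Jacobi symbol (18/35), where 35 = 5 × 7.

Pull out 2: since 35 ≡ 3 (mod 8), (2/35) = -1.
Reciprocity: 9 ≡ 1 and 35 ≡ 3 (mod 4), so (9/35) = +(35/9).
Reduce top mod 9: now compute (8/9).
Pull out 2^3: since 9 ≡ 1 (mod 8), (2/9) = +1, so (2/9)^3 = +1.
Reached (1/9) = 1. Collecting the sign flips along the way, the symbol is -1.

-1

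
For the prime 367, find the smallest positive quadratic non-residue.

3

(2/367) = +1, so 2 is a residue.
(3/367) = −1, so 3 is the smallest positive non-residue mod 367.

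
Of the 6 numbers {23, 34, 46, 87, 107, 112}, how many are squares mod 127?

(23/127) = -1 → non-residue.
(34/127) = +1 → QR.
(46/127) = -1 → non-residue.
(87/127) = +1 → QR.
(107/127) = +1 → QR.
(112/127) = -1 → non-residue.
Total quadratic residues among the 6: 3.

3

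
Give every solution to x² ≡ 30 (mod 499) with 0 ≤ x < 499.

Since 499 ≡ 3 (mod 4), a square root of 30 is 30^((499+1)/4) = 30^125 mod 499.
Repeated squaring: 30^2≡401, 30^4≡123, 30^8≡159, 30^16≡331, 30^32≡280, 30^64≡57 (mod 499).
30^125 = 30^(64+32+16+8+4+1) ≡ 476 (mod 499).
Check: 476² = 226576 ≡ 30 (mod 499). The two roots are 23 and 476.

23, 476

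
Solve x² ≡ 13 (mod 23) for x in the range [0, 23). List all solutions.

Since 23 ≡ 3 (mod 4), a square root of 13 is 13^((23+1)/4) = 13^6 mod 23.
Repeated squaring: 13^2≡8, 13^4≡18 (mod 23).
13^6 = 13^(4+2) ≡ 6 (mod 23).
Check: 6² = 36 ≡ 13 (mod 23). The two roots are 6 and 17.

6, 17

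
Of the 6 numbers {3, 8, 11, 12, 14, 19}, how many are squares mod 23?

(3/23) = +1 → QR.
(8/23) = +1 → QR.
(11/23) = -1 → non-residue.
(12/23) = +1 → QR.
(14/23) = -1 → non-residue.
(19/23) = -1 → non-residue.
Total quadratic residues among the 6: 3.

3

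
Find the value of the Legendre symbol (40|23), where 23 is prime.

First reduce: 40 ≡ 17 (mod 23).
Reciprocity: 17 ≡ 1 and 23 ≡ 3 (mod 4), so (17/23) = +(23/17).
Reduce top mod 17: now compute (6/17).
Pull out 2: since 17 ≡ 1 (mod 8), (2/17) = +1.
Reciprocity: 3 ≡ 3 and 17 ≡ 1 (mod 4), so (3/17) = +(17/3).
Reduce top mod 3: now compute (2/3).
Pull out 2: since 3 ≡ 3 (mod 8), (2/3) = -1.
Reached (1/3) = 1. Collecting the sign flips along the way, the symbol is -1.

-1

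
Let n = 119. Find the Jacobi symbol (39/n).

-1

Reciprocity: 39 ≡ 3 and 119 ≡ 3 (mod 4), so (39/119) = −(119/39).
Reduce top mod 39: now compute (2/39).
Pull out 2: since 39 ≡ 7 (mod 8), (2/39) = +1.
Reached (1/39) = 1. Collecting the sign flips along the way, the symbol is -1.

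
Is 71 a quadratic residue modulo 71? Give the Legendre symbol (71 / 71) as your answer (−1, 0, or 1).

0

First reduce: 71 ≡ 0 (mod 71).
Top reduces to 0: gcd > 1, so the symbol is 0.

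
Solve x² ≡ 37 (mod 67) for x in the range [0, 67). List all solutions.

29, 38

Since 67 ≡ 3 (mod 4), a square root of 37 is 37^((67+1)/4) = 37^17 mod 67.
Repeated squaring: 37^2≡29, 37^4≡37, 37^8≡29, 37^16≡37 (mod 67).
37^17 = 37^(16+1) ≡ 29 (mod 67).
Check: 29² = 841 ≡ 37 (mod 67). The two roots are 29 and 38.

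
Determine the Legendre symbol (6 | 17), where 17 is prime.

-1

Pull out 2: since 17 ≡ 1 (mod 8), (2/17) = +1.
Reciprocity: 3 ≡ 3 and 17 ≡ 1 (mod 4), so (3/17) = +(17/3).
Reduce top mod 3: now compute (2/3).
Pull out 2: since 3 ≡ 3 (mod 8), (2/3) = -1.
Reached (1/3) = 1. Collecting the sign flips along the way, the symbol is -1.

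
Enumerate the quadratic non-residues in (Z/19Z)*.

2, 3, 8, 10, 12, 13, 14, 15, 18

Square k = 1,…,9 (k and 19−k give the same square):
1²=1, 2²=4, 3²=9, 4²=16, 5²≡6, 6²≡17, 7²≡11, 8²≡7, 9²≡5 (mod 19).
The residues are {1, 4, 5, 6, 7, 9, 11, 16, 17}; the non-residues are the remaining 9 nonzero classes.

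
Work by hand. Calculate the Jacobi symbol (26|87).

1

Pull out 2: since 87 ≡ 7 (mod 8), (2/87) = +1.
Reciprocity: 13 ≡ 1 and 87 ≡ 3 (mod 4), so (13/87) = +(87/13).
Reduce top mod 13: now compute (9/13).
Reciprocity: 9 ≡ 1 and 13 ≡ 1 (mod 4), so (9/13) = +(13/9).
Reduce top mod 9: now compute (4/9).
Pull out 2^2: since 9 ≡ 1 (mod 8), (2/9) = +1, so (2/9)^2 = +1.
Reached (1/9) = 1. Collecting the sign flips along the way, the symbol is +1.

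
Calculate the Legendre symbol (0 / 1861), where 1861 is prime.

0

Top reduces to 0: gcd > 1, so the symbol is 0.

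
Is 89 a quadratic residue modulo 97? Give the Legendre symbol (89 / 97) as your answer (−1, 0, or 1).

1

Reciprocity: 89 ≡ 1 and 97 ≡ 1 (mod 4), so (89/97) = +(97/89).
Reduce top mod 89: now compute (8/89).
Pull out 2^3: since 89 ≡ 1 (mod 8), (2/89) = +1, so (2/89)^3 = +1.
Reached (1/89) = 1. Collecting the sign flips along the way, the symbol is +1.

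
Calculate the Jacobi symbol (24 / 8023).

-1

Pull out 2^3: since 8023 ≡ 7 (mod 8), (2/8023) = +1, so (2/8023)^3 = +1.
Reciprocity: 3 ≡ 3 and 8023 ≡ 3 (mod 4), so (3/8023) = −(8023/3).
Reduce top mod 3: now compute (1/3).
Reached (1/3) = 1. Collecting the sign flips along the way, the symbol is -1.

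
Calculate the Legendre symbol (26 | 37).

1

Pull out 2: since 37 ≡ 5 (mod 8), (2/37) = -1.
Reciprocity: 13 ≡ 1 and 37 ≡ 1 (mod 4), so (13/37) = +(37/13).
Reduce top mod 13: now compute (11/13).
Reciprocity: 11 ≡ 3 and 13 ≡ 1 (mod 4), so (11/13) = +(13/11).
Reduce top mod 11: now compute (2/11).
Pull out 2: since 11 ≡ 3 (mod 8), (2/11) = -1.
Reached (1/11) = 1. Collecting the sign flips along the way, the symbol is +1.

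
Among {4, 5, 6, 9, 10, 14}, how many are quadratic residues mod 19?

4

(4/19) = +1 → QR.
(5/19) = +1 → QR.
(6/19) = +1 → QR.
(9/19) = +1 → QR.
(10/19) = -1 → non-residue.
(14/19) = -1 → non-residue.
Total quadratic residues among the 6: 4.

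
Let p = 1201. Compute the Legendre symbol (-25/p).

1

First reduce: -25 ≡ 1176 (mod 1201).
Pull out 2^3: since 1201 ≡ 1 (mod 8), (2/1201) = +1, so (2/1201)^3 = +1.
Reciprocity: 147 ≡ 3 and 1201 ≡ 1 (mod 4), so (147/1201) = +(1201/147).
Reduce top mod 147: now compute (25/147).
Reciprocity: 25 ≡ 1 and 147 ≡ 3 (mod 4), so (25/147) = +(147/25).
Reduce top mod 25: now compute (22/25).
Pull out 2: since 25 ≡ 1 (mod 8), (2/25) = +1.
Reciprocity: 11 ≡ 3 and 25 ≡ 1 (mod 4), so (11/25) = +(25/11).
Reduce top mod 11: now compute (3/11).
Reciprocity: 3 ≡ 3 and 11 ≡ 3 (mod 4), so (3/11) = −(11/3).
Reduce top mod 3: now compute (2/3).
Pull out 2: since 3 ≡ 3 (mod 8), (2/3) = -1.
Reached (1/3) = 1. Collecting the sign flips along the way, the symbol is +1.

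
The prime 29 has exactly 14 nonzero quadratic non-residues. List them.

Square k = 1,…,14 (k and 29−k give the same square):
1²=1, 2²=4, 3²=9, 4²=16, 5²=25, 6²≡7, 7²≡20, 8²≡6, 9²≡23, 10²≡13, 11²≡5, 12²≡28, 13²≡24, 14²≡22 (mod 29).
The residues are {1, 4, 5, 6, 7, 9, 13, 16, 20, 22, 23, 24, 25, 28}; the non-residues are the remaining 14 nonzero classes.

2,3,8,10,11,12,14,15,17,18,19,21,26,27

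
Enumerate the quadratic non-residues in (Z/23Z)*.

Square k = 1,…,11 (k and 23−k give the same square):
1²=1, 2²=4, 3²=9, 4²=16, 5²≡2, 6²≡13, 7²≡3, 8²≡18, 9²≡12, 10²≡8, 11²≡6 (mod 23).
The residues are {1, 2, 3, 4, 6, 8, 9, 12, 13, 16, 18}; the non-residues are the remaining 11 nonzero classes.

5 7 10 11 14 15 17 19 20 21 22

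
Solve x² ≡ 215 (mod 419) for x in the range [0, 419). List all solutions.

199, 220

Since 419 ≡ 3 (mod 4), a square root of 215 is 215^((419+1)/4) = 215^105 mod 419.
Repeated squaring: 215^2≡135, 215^4≡208, 215^8≡107, 215^16≡136, 215^32≡60, 215^64≡248 (mod 419).
215^105 = 215^(64+32+8+1) ≡ 199 (mod 419).
Check: 199² = 39601 ≡ 215 (mod 419). The two roots are 199 and 220.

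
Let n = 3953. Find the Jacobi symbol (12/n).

-1

Pull out 2^2: since 3953 ≡ 1 (mod 8), (2/3953) = +1, so (2/3953)^2 = +1.
Reciprocity: 3 ≡ 3 and 3953 ≡ 1 (mod 4), so (3/3953) = +(3953/3).
Reduce top mod 3: now compute (2/3).
Pull out 2: since 3 ≡ 3 (mod 8), (2/3) = -1.
Reached (1/3) = 1. Collecting the sign flips along the way, the symbol is -1.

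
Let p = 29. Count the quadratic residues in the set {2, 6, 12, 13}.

2

(2/29) = -1 → non-residue.
(6/29) = +1 → QR.
(12/29) = -1 → non-residue.
(13/29) = +1 → QR.
Total quadratic residues among the 4: 2.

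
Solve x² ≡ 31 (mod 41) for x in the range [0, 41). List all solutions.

41 ≡ 1 (mod 4), so we find a root by search.
Trying successive values, 20² = 400 ≡ 31 (mod 41). The other root is 41 − 20 = 21.

20, 21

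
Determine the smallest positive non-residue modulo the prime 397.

(2/397) = −1, so 2 is the smallest positive non-residue mod 397.

2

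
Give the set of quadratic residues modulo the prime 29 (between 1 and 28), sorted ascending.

Square k = 1,…,14 (k and 29−k give the same square):
1²=1, 2²=4, 3²=9, 4²=16, 5²=25, 6²≡7, 7²≡20, 8²≡6, 9²≡23, 10²≡13, 11²≡5, 12²≡28, 13²≡24, 14²≡22 (mod 29).
So the quadratic residues mod 29 are {1, 4, 5, 6, 7, 9, 13, 16, 20, 22, 23, 24, 25, 28}.

1, 4, 5, 6, 7, 9, 13, 16, 20, 22, 23, 24, 25, 28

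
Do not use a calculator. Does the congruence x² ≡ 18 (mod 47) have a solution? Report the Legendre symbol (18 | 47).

Pull out 2: since 47 ≡ 7 (mod 8), (2/47) = +1.
Reciprocity: 9 ≡ 1 and 47 ≡ 3 (mod 4), so (9/47) = +(47/9).
Reduce top mod 9: now compute (2/9).
Pull out 2: since 9 ≡ 1 (mod 8), (2/9) = +1.
Reached (1/9) = 1. Collecting the sign flips along the way, the symbol is +1.

1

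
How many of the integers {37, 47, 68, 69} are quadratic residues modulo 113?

(37/113) = -1 → non-residue.
(47/113) = -1 → non-residue.
(68/113) = -1 → non-residue.
(69/113) = +1 → QR.
Total quadratic residues among the 4: 1.

1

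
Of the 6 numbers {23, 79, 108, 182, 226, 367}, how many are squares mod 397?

(23/397) = +1 → QR.
(79/397) = +1 → QR.
(108/397) = +1 → QR.
(182/397) = -1 → non-residue.
(226/397) = +1 → QR.
(367/397) = +1 → QR.
Total quadratic residues among the 6: 5.

5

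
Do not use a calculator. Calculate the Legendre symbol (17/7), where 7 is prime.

Euler's criterion: (17/7) ≡ 3^3 (mod 7).
3^2 ≡ 2 (mod 7)
3^3 = 3^(2+1) ≡ 6 (mod 7).
Result is 6 ≡ −1, so (17/7) = −1.

-1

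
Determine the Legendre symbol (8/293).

-1

Euler's criterion: (8/293) ≡ 8^146 (mod 293).
8^2 ≡ 64 (mod 293)
8^4 ≡ 287 (mod 293)
8^8 ≡ 36 (mod 293)
8^16 ≡ 124 (mod 293)
8^32 ≡ 140 (mod 293)
8^64 ≡ 262 (mod 293)
8^128 ≡ 82 (mod 293)
8^146 = 8^(128+16+2) ≡ 292 (mod 293).
Result is 292 ≡ −1, so (8/293) = −1.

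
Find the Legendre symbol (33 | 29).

1

Euler's criterion: (33/29) ≡ 4^14 (mod 29).
4^2 ≡ 16 (mod 29)
4^4 ≡ 24 (mod 29)
4^8 ≡ 25 (mod 29)
4^14 = 4^(8+4+2) ≡ 1 (mod 29).
Result is 1, so (33/29) = 1.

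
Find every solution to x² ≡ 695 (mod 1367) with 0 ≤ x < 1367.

Since 1367 ≡ 3 (mod 4), a square root of 695 is 695^((1367+1)/4) = 695^342 mod 1367.
Repeated squaring: 695^2≡474, 695^4≡488, 695^8≡286, 695^16≡1143, 695^32≡964, 695^64≡1103, 695^128≡1346, 695^256≡441 (mod 1367).
695^342 = 695^(256+64+16+4+2) ≡ 796 (mod 1367).
Check: 796² = 633616 ≡ 695 (mod 1367). The two roots are 571 and 796.

571, 796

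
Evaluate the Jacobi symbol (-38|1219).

First reduce: -38 ≡ 1181 (mod 1219).
Reciprocity: 1181 ≡ 1 and 1219 ≡ 3 (mod 4), so (1181/1219) = +(1219/1181).
Reduce top mod 1181: now compute (38/1181).
Pull out 2: since 1181 ≡ 5 (mod 8), (2/1181) = -1.
Reciprocity: 19 ≡ 3 and 1181 ≡ 1 (mod 4), so (19/1181) = +(1181/19).
Reduce top mod 19: now compute (3/19).
Reciprocity: 3 ≡ 3 and 19 ≡ 3 (mod 4), so (3/19) = −(19/3).
Reduce top mod 3: now compute (1/3).
Reached (1/3) = 1. Collecting the sign flips along the way, the symbol is +1.

1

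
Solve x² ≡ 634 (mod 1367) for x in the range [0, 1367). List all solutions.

Since 1367 ≡ 3 (mod 4), a square root of 634 is 634^((1367+1)/4) = 634^342 mod 1367.
Repeated squaring: 634^2≡58, 634^4≡630, 634^8≡470, 634^16≡813, 634^32≡708, 634^64≡942, 634^128≡181, 634^256≡1320 (mod 1367).
634^342 = 634^(256+64+16+4+2) ≡ 1273 (mod 1367).
Check: 1273² = 1620529 ≡ 634 (mod 1367). The two roots are 94 and 1273.

94, 1273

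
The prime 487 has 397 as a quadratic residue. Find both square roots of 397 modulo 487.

79, 408

Since 487 ≡ 3 (mod 4), a square root of 397 is 397^((487+1)/4) = 397^122 mod 487.
Repeated squaring: 397^2≡308, 397^4≡386, 397^8≡461, 397^16≡189, 397^32≡170, 397^64≡167 (mod 487).
397^122 = 397^(64+32+16+8+2) ≡ 408 (mod 487).
Check: 408² = 166464 ≡ 397 (mod 487). The two roots are 79 and 408.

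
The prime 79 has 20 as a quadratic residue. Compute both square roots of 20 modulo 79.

Since 79 ≡ 3 (mod 4), a square root of 20 is 20^((79+1)/4) = 20^20 mod 79.
Repeated squaring: 20^2≡5, 20^4≡25, 20^8≡72, 20^16≡49 (mod 79).
20^20 = 20^(16+4) ≡ 40 (mod 79).
Check: 40² = 1600 ≡ 20 (mod 79). The two roots are 39 and 40.

39, 40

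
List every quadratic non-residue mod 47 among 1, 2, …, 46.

Square k = 1,…,23 (k and 47−k give the same square):
1²=1, 2²=4, 3²=9, 4²=16, 5²=25, 6²=36, 7²≡2, 8²≡17, 9²≡34, 10²≡6, 11²≡27, 12²≡3, 13²≡28, 14²≡8, 15²≡37, 16²≡21, 17²≡7, 18²≡42, 19²≡32, 20²≡24, 21²≡18, 22²≡14, 23²≡12 (mod 47).
The residues are {1, 2, 3, 4, 6, 7, 8, 9, 12, 14, 16, 17, 18, 21, 24, 25, 27, 28, 32, 34, 36, 37, 42}; the non-residues are the remaining 23 nonzero classes.

5,10,11,13,15,19,20,22,23,26,29,30,31,33,35,38,39,40,41,43,44,45,46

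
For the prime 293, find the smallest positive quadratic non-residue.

(2/293) = −1, so 2 is the smallest positive non-residue mod 293.

2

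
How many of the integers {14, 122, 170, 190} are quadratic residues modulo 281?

(14/281) = +1 → QR.
(122/281) = -1 → non-residue.
(170/281) = +1 → QR.
(190/281) = -1 → non-residue.
Total quadratic residues among the 4: 2.

2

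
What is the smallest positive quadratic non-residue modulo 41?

(2/41) = +1, so 2 is a residue.
(3/41) = −1, so 3 is the smallest positive non-residue mod 41.

3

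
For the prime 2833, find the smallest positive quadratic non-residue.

(2/2833) = +1, so 2 is a residue.
(3/2833) = +1, so 3 is a residue.
(4/2833) = +1, so 4 is a residue.
(5/2833) = −1, so 5 is the smallest positive non-residue mod 2833.

5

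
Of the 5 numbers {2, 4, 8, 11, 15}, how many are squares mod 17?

(2/17) = +1 → QR.
(4/17) = +1 → QR.
(8/17) = +1 → QR.
(11/17) = -1 → non-residue.
(15/17) = +1 → QR.
Total quadratic residues among the 5: 4.

4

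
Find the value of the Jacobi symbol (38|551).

Pull out 2: since 551 ≡ 7 (mod 8), (2/551) = +1.
Reciprocity: 19 ≡ 3 and 551 ≡ 3 (mod 4), so (19/551) = −(551/19).
Reduce top mod 19: now compute (0/19).
Top reduces to 0: gcd > 1, so the symbol is 0.

0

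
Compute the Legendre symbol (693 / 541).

First reduce: 693 ≡ 152 (mod 541).
Pull out 2^3: since 541 ≡ 5 (mod 8), (2/541) = -1, so (2/541)^3 = -1.
Reciprocity: 19 ≡ 3 and 541 ≡ 1 (mod 4), so (19/541) = +(541/19).
Reduce top mod 19: now compute (9/19).
Reciprocity: 9 ≡ 1 and 19 ≡ 3 (mod 4), so (9/19) = +(19/9).
Reduce top mod 9: now compute (1/9).
Reached (1/9) = 1. Collecting the sign flips along the way, the symbol is -1.

-1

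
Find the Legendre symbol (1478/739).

0

First reduce: 1478 ≡ 0 (mod 739).
Top reduces to 0: gcd > 1, so the symbol is 0.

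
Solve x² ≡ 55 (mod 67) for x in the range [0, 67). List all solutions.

16, 51

Since 67 ≡ 3 (mod 4), a square root of 55 is 55^((67+1)/4) = 55^17 mod 67.
Repeated squaring: 55^2≡10, 55^4≡33, 55^8≡17, 55^16≡21 (mod 67).
55^17 = 55^(16+1) ≡ 16 (mod 67).
Check: 16² = 256 ≡ 55 (mod 67). The two roots are 16 and 51.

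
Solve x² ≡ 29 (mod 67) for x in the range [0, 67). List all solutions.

Since 67 ≡ 3 (mod 4), a square root of 29 is 29^((67+1)/4) = 29^17 mod 67.
Repeated squaring: 29^2≡37, 29^4≡29, 29^8≡37, 29^16≡29 (mod 67).
29^17 = 29^(16+1) ≡ 37 (mod 67).
Check: 37² = 1369 ≡ 29 (mod 67). The two roots are 30 and 37.

30, 37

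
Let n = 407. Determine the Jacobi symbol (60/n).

-1

Pull out 2^2: since 407 ≡ 7 (mod 8), (2/407) = +1, so (2/407)^2 = +1.
Reciprocity: 15 ≡ 3 and 407 ≡ 3 (mod 4), so (15/407) = −(407/15).
Reduce top mod 15: now compute (2/15).
Pull out 2: since 15 ≡ 7 (mod 8), (2/15) = +1.
Reached (1/15) = 1. Collecting the sign flips along the way, the symbol is -1.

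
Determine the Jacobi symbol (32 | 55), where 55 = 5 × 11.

1

Pull out 2^5: since 55 ≡ 7 (mod 8), (2/55) = +1, so (2/55)^5 = +1.
Reached (1/55) = 1. Collecting the sign flips along the way, the symbol is +1.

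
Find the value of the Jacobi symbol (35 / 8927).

1

Reciprocity: 35 ≡ 3 and 8927 ≡ 3 (mod 4), so (35/8927) = −(8927/35).
Reduce top mod 35: now compute (2/35).
Pull out 2: since 35 ≡ 3 (mod 8), (2/35) = -1.
Reached (1/35) = 1. Collecting the sign flips along the way, the symbol is +1.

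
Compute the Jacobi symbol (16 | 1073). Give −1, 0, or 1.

1

Pull out 2^4: since 1073 ≡ 1 (mod 8), (2/1073) = +1, so (2/1073)^4 = +1.
Reached (1/1073) = 1. Collecting the sign flips along the way, the symbol is +1.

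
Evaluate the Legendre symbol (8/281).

1

Pull out 2^3: since 281 ≡ 1 (mod 8), (2/281) = +1, so (2/281)^3 = +1.
Reached (1/281) = 1. Collecting the sign flips along the way, the symbol is +1.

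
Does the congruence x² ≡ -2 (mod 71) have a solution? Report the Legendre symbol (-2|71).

Euler's criterion: (-2/71) ≡ 69^35 (mod 71).
69^2 ≡ 4 (mod 71)
69^4 ≡ 16 (mod 71)
69^8 ≡ 43 (mod 71)
69^16 ≡ 3 (mod 71)
69^32 ≡ 9 (mod 71)
69^35 = 69^(32+2+1) ≡ 70 (mod 71).
Result is 70 ≡ −1, so (-2/71) = −1.

-1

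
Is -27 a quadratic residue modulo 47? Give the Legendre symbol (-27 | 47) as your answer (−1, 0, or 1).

First reduce: -27 ≡ 20 (mod 47).
Pull out 2^2: since 47 ≡ 7 (mod 8), (2/47) = +1, so (2/47)^2 = +1.
Reciprocity: 5 ≡ 1 and 47 ≡ 3 (mod 4), so (5/47) = +(47/5).
Reduce top mod 5: now compute (2/5).
Pull out 2: since 5 ≡ 5 (mod 8), (2/5) = -1.
Reached (1/5) = 1. Collecting the sign flips along the way, the symbol is -1.

-1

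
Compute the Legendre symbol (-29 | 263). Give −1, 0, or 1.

1

First reduce: -29 ≡ 234 (mod 263).
Pull out 2: since 263 ≡ 7 (mod 8), (2/263) = +1.
Reciprocity: 117 ≡ 1 and 263 ≡ 3 (mod 4), so (117/263) = +(263/117).
Reduce top mod 117: now compute (29/117).
Reciprocity: 29 ≡ 1 and 117 ≡ 1 (mod 4), so (29/117) = +(117/29).
Reduce top mod 29: now compute (1/29).
Reached (1/29) = 1. Collecting the sign flips along the way, the symbol is +1.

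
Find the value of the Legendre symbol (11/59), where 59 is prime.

Reciprocity: 11 ≡ 3 and 59 ≡ 3 (mod 4), so (11/59) = −(59/11).
Reduce top mod 11: now compute (4/11).
Pull out 2^2: since 11 ≡ 3 (mod 8), (2/11) = -1, so (2/11)^2 = +1.
Reached (1/11) = 1. Collecting the sign flips along the way, the symbol is -1.

-1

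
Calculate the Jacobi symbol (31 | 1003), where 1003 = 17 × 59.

Reciprocity: 31 ≡ 3 and 1003 ≡ 3 (mod 4), so (31/1003) = −(1003/31).
Reduce top mod 31: now compute (11/31).
Reciprocity: 11 ≡ 3 and 31 ≡ 3 (mod 4), so (11/31) = −(31/11).
Reduce top mod 11: now compute (9/11).
Reciprocity: 9 ≡ 1 and 11 ≡ 3 (mod 4), so (9/11) = +(11/9).
Reduce top mod 9: now compute (2/9).
Pull out 2: since 9 ≡ 1 (mod 8), (2/9) = +1.
Reached (1/9) = 1. Collecting the sign flips along the way, the symbol is +1.

1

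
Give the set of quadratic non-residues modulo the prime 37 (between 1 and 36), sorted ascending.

2, 5, 6, 8, 13, 14, 15, 17, 18, 19, 20, 22, 23, 24, 29, 31, 32, 35

Square k = 1,…,18 (k and 37−k give the same square):
1²=1, 2²=4, 3²=9, 4²=16, 5²=25, 6²=36, 7²≡12, 8²≡27, 9²≡7, 10²≡26, 11²≡10, 12²≡33, 13²≡21, 14²≡11, 15²≡3, 16²≡34, 17²≡30, 18²≡28 (mod 37).
The residues are {1, 3, 4, 7, 9, 10, 11, 12, 16, 21, 25, 26, 27, 28, 30, 33, 34, 36}; the non-residues are the remaining 18 nonzero classes.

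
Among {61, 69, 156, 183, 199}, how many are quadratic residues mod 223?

4

(61/223) = -1 → non-residue.
(69/223) = +1 → QR.
(156/223) = +1 → QR.
(183/223) = +1 → QR.
(199/223) = +1 → QR.
Total quadratic residues among the 5: 4.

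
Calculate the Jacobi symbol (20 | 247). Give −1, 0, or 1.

-1

Pull out 2^2: since 247 ≡ 7 (mod 8), (2/247) = +1, so (2/247)^2 = +1.
Reciprocity: 5 ≡ 1 and 247 ≡ 3 (mod 4), so (5/247) = +(247/5).
Reduce top mod 5: now compute (2/5).
Pull out 2: since 5 ≡ 5 (mod 8), (2/5) = -1.
Reached (1/5) = 1. Collecting the sign flips along the way, the symbol is -1.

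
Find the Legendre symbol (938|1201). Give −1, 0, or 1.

Pull out 2: since 1201 ≡ 1 (mod 8), (2/1201) = +1.
Reciprocity: 469 ≡ 1 and 1201 ≡ 1 (mod 4), so (469/1201) = +(1201/469).
Reduce top mod 469: now compute (263/469).
Reciprocity: 263 ≡ 3 and 469 ≡ 1 (mod 4), so (263/469) = +(469/263).
Reduce top mod 263: now compute (206/263).
Pull out 2: since 263 ≡ 7 (mod 8), (2/263) = +1.
Reciprocity: 103 ≡ 3 and 263 ≡ 3 (mod 4), so (103/263) = −(263/103).
Reduce top mod 103: now compute (57/103).
Reciprocity: 57 ≡ 1 and 103 ≡ 3 (mod 4), so (57/103) = +(103/57).
Reduce top mod 57: now compute (46/57).
Pull out 2: since 57 ≡ 1 (mod 8), (2/57) = +1.
Reciprocity: 23 ≡ 3 and 57 ≡ 1 (mod 4), so (23/57) = +(57/23).
Reduce top mod 23: now compute (11/23).
Reciprocity: 11 ≡ 3 and 23 ≡ 3 (mod 4), so (11/23) = −(23/11).
Reduce top mod 11: now compute (1/11).
Reached (1/11) = 1. Collecting the sign flips along the way, the symbol is +1.

1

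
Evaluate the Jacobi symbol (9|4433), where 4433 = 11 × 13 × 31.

Reciprocity: 9 ≡ 1 and 4433 ≡ 1 (mod 4), so (9/4433) = +(4433/9).
Reduce top mod 9: now compute (5/9).
Reciprocity: 5 ≡ 1 and 9 ≡ 1 (mod 4), so (5/9) = +(9/5).
Reduce top mod 5: now compute (4/5).
Pull out 2^2: since 5 ≡ 5 (mod 8), (2/5) = -1, so (2/5)^2 = +1.
Reached (1/5) = 1. Collecting the sign flips along the way, the symbol is +1.

1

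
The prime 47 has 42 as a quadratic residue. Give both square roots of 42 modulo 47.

Since 47 ≡ 3 (mod 4), a square root of 42 is 42^((47+1)/4) = 42^12 mod 47.
Repeated squaring: 42^2≡25, 42^4≡14, 42^8≡8 (mod 47).
42^12 = 42^(8+4) ≡ 18 (mod 47).
Check: 18² = 324 ≡ 42 (mod 47). The two roots are 18 and 29.

18, 29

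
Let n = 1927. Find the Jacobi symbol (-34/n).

1

First reduce: -34 ≡ 1893 (mod 1927).
Reciprocity: 1893 ≡ 1 and 1927 ≡ 3 (mod 4), so (1893/1927) = +(1927/1893).
Reduce top mod 1893: now compute (34/1893).
Pull out 2: since 1893 ≡ 5 (mod 8), (2/1893) = -1.
Reciprocity: 17 ≡ 1 and 1893 ≡ 1 (mod 4), so (17/1893) = +(1893/17).
Reduce top mod 17: now compute (6/17).
Pull out 2: since 17 ≡ 1 (mod 8), (2/17) = +1.
Reciprocity: 3 ≡ 3 and 17 ≡ 1 (mod 4), so (3/17) = +(17/3).
Reduce top mod 3: now compute (2/3).
Pull out 2: since 3 ≡ 3 (mod 8), (2/3) = -1.
Reached (1/3) = 1. Collecting the sign flips along the way, the symbol is +1.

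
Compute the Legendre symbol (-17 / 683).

1

Euler's criterion: (-17/683) ≡ 666^341 (mod 683).
666^2 ≡ 289 (mod 683)
666^4 ≡ 195 (mod 683)
666^8 ≡ 460 (mod 683)
666^16 ≡ 553 (mod 683)
666^32 ≡ 508 (mod 683)
666^64 ≡ 573 (mod 683)
666^128 ≡ 489 (mod 683)
666^256 ≡ 71 (mod 683)
666^341 = 666^(256+64+16+4+1) ≡ 1 (mod 683).
Result is 1, so (-17/683) = 1.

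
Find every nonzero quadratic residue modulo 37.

Square k = 1,…,18 (k and 37−k give the same square):
1²=1, 2²=4, 3²=9, 4²=16, 5²=25, 6²=36, 7²≡12, 8²≡27, 9²≡7, 10²≡26, 11²≡10, 12²≡33, 13²≡21, 14²≡11, 15²≡3, 16²≡34, 17²≡30, 18²≡28 (mod 37).
So the quadratic residues mod 37 are {1, 3, 4, 7, 9, 10, 11, 12, 16, 21, 25, 26, 27, 28, 30, 33, 34, 36}.

1, 3, 4, 7, 9, 10, 11, 12, 16, 21, 25, 26, 27, 28, 30, 33, 34, 36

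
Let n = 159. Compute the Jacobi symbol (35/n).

Reciprocity: 35 ≡ 3 and 159 ≡ 3 (mod 4), so (35/159) = −(159/35).
Reduce top mod 35: now compute (19/35).
Reciprocity: 19 ≡ 3 and 35 ≡ 3 (mod 4), so (19/35) = −(35/19).
Reduce top mod 19: now compute (16/19).
Pull out 2^4: since 19 ≡ 3 (mod 8), (2/19) = -1, so (2/19)^4 = +1.
Reached (1/19) = 1. Collecting the sign flips along the way, the symbol is +1.

1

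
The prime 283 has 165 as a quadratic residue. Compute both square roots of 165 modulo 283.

62, 221

Since 283 ≡ 3 (mod 4), a square root of 165 is 165^((283+1)/4) = 165^71 mod 283.
Repeated squaring: 165^2≡57, 165^4≡136, 165^8≡101, 165^16≡13, 165^32≡169, 165^64≡261 (mod 283).
165^71 = 165^(64+4+2+1) ≡ 62 (mod 283).
Check: 62² = 3844 ≡ 165 (mod 283). The two roots are 62 and 221.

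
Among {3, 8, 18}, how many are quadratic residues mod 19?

0

(3/19) = -1 → non-residue.
(8/19) = -1 → non-residue.
(18/19) = -1 → non-residue.
Total quadratic residues among the 3: 0.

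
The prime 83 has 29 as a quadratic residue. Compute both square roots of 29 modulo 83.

Since 83 ≡ 3 (mod 4), a square root of 29 is 29^((83+1)/4) = 29^21 mod 83.
Repeated squaring: 29^2≡11, 29^4≡38, 29^8≡33, 29^16≡10 (mod 83).
29^21 = 29^(16+4+1) ≡ 64 (mod 83).
Check: 64² = 4096 ≡ 29 (mod 83). The two roots are 19 and 64.

19, 64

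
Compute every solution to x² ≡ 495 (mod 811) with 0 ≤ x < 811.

277, 534

Since 811 ≡ 3 (mod 4), a square root of 495 is 495^((811+1)/4) = 495^203 mod 811.
Repeated squaring: 495^2≡103, 495^4≡66, 495^8≡301, 495^16≡580, 495^32≡646, 495^64≡462, 495^128≡151 (mod 811).
495^203 = 495^(128+64+8+2+1) ≡ 534 (mod 811).
Check: 534² = 285156 ≡ 495 (mod 811). The two roots are 277 and 534.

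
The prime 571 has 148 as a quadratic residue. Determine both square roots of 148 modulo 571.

Since 571 ≡ 3 (mod 4), a square root of 148 is 148^((571+1)/4) = 148^143 mod 571.
Repeated squaring: 148^2≡206, 148^4≡182, 148^8≡6, 148^16≡36, 148^32≡154, 148^64≡305, 148^128≡523 (mod 571).
148^143 = 148^(128+8+4+2+1) ≡ 405 (mod 571).
Check: 405² = 164025 ≡ 148 (mod 571). The two roots are 166 and 405.

166, 405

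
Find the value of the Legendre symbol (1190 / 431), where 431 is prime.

Euler's criterion: (1190/431) ≡ 328^215 (mod 431).
328^2 ≡ 265 (mod 431)
328^4 ≡ 403 (mod 431)
328^8 ≡ 353 (mod 431)
328^16 ≡ 50 (mod 431)
328^32 ≡ 345 (mod 431)
328^64 ≡ 69 (mod 431)
328^128 ≡ 20 (mod 431)
328^215 = 328^(128+64+16+4+2+1) ≡ 1 (mod 431).
Result is 1, so (1190/431) = 1.

1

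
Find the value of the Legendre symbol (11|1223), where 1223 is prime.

1

Reciprocity: 11 ≡ 3 and 1223 ≡ 3 (mod 4), so (11/1223) = −(1223/11).
Reduce top mod 11: now compute (2/11).
Pull out 2: since 11 ≡ 3 (mod 8), (2/11) = -1.
Reached (1/11) = 1. Collecting the sign flips along the way, the symbol is +1.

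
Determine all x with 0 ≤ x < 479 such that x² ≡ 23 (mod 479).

Since 479 ≡ 3 (mod 4), a square root of 23 is 23^((479+1)/4) = 23^120 mod 479.
Repeated squaring: 23^2≡50, 23^4≡105, 23^8≡8, 23^16≡64, 23^32≡264, 23^64≡241 (mod 479).
23^120 = 23^(64+32+16+8) ≡ 135 (mod 479).
Check: 135² = 18225 ≡ 23 (mod 479). The two roots are 135 and 344.

135, 344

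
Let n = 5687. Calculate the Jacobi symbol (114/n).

-1

Pull out 2: since 5687 ≡ 7 (mod 8), (2/5687) = +1.
Reciprocity: 57 ≡ 1 and 5687 ≡ 3 (mod 4), so (57/5687) = +(5687/57).
Reduce top mod 57: now compute (44/57).
Pull out 2^2: since 57 ≡ 1 (mod 8), (2/57) = +1, so (2/57)^2 = +1.
Reciprocity: 11 ≡ 3 and 57 ≡ 1 (mod 4), so (11/57) = +(57/11).
Reduce top mod 11: now compute (2/11).
Pull out 2: since 11 ≡ 3 (mod 8), (2/11) = -1.
Reached (1/11) = 1. Collecting the sign flips along the way, the symbol is -1.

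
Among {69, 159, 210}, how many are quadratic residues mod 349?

(69/349) = +1 → QR.
(159/349) = -1 → non-residue.
(210/349) = +1 → QR.
Total quadratic residues among the 3: 2.

2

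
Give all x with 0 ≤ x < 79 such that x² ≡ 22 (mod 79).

Since 79 ≡ 3 (mod 4), a square root of 22 is 22^((79+1)/4) = 22^20 mod 79.
Repeated squaring: 22^2≡10, 22^4≡21, 22^8≡46, 22^16≡62 (mod 79).
22^20 = 22^(16+4) ≡ 38 (mod 79).
Check: 38² = 1444 ≡ 22 (mod 79). The two roots are 38 and 41.

38, 41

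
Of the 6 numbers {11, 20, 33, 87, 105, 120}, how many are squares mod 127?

3

(11/127) = +1 → QR.
(20/127) = -1 → non-residue.
(33/127) = -1 → non-residue.
(87/127) = +1 → QR.
(105/127) = -1 → non-residue.
(120/127) = +1 → QR.
Total quadratic residues among the 6: 3.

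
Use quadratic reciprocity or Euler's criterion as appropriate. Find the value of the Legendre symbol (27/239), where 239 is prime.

Reciprocity: 27 ≡ 3 and 239 ≡ 3 (mod 4), so (27/239) = −(239/27).
Reduce top mod 27: now compute (23/27).
Reciprocity: 23 ≡ 3 and 27 ≡ 3 (mod 4), so (23/27) = −(27/23).
Reduce top mod 23: now compute (4/23).
Pull out 2^2: since 23 ≡ 7 (mod 8), (2/23) = +1, so (2/23)^2 = +1.
Reached (1/23) = 1. Collecting the sign flips along the way, the symbol is +1.

1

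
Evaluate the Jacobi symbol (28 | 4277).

Pull out 2^2: since 4277 ≡ 5 (mod 8), (2/4277) = -1, so (2/4277)^2 = +1.
Reciprocity: 7 ≡ 3 and 4277 ≡ 1 (mod 4), so (7/4277) = +(4277/7).
Reduce top mod 7: now compute (0/7).
Top reduces to 0: gcd > 1, so the symbol is 0.

0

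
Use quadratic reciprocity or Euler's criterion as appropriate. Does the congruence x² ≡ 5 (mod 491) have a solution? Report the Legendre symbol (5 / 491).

Euler's criterion: (5/491) ≡ 5^245 (mod 491).
5^2 ≡ 25 (mod 491)
5^4 ≡ 134 (mod 491)
5^8 ≡ 280 (mod 491)
5^16 ≡ 331 (mod 491)
5^32 ≡ 68 (mod 491)
5^64 ≡ 205 (mod 491)
5^128 ≡ 290 (mod 491)
5^245 = 5^(128+64+32+16+4+1) ≡ 1 (mod 491).
Result is 1, so (5/491) = 1.

1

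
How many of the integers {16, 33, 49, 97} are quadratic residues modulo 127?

(16/127) = +1 → QR.
(33/127) = -1 → non-residue.
(49/127) = +1 → QR.
(97/127) = -1 → non-residue.
Total quadratic residues among the 4: 2.

2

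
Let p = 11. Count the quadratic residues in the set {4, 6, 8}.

(4/11) = +1 → QR.
(6/11) = -1 → non-residue.
(8/11) = -1 → non-residue.
Total quadratic residues among the 3: 1.

1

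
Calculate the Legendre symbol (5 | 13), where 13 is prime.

-1

Reciprocity: 5 ≡ 1 and 13 ≡ 1 (mod 4), so (5/13) = +(13/5).
Reduce top mod 5: now compute (3/5).
Reciprocity: 3 ≡ 3 and 5 ≡ 1 (mod 4), so (3/5) = +(5/3).
Reduce top mod 3: now compute (2/3).
Pull out 2: since 3 ≡ 3 (mod 8), (2/3) = -1.
Reached (1/3) = 1. Collecting the sign flips along the way, the symbol is -1.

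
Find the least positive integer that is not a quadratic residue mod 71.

(2/71) = +1, so 2 is a residue.
(3/71) = +1, so 3 is a residue.
(4/71) = +1, so 4 is a residue.
(5/71) = +1, so 5 is a residue.
(6/71) = +1, so 6 is a residue.
(7/71) = −1, so 7 is the smallest positive non-residue mod 71.

7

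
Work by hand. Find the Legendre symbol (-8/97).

Euler's criterion: (-8/97) ≡ 89^48 (mod 97).
89^2 ≡ 64 (mod 97)
89^4 ≡ 22 (mod 97)
89^8 ≡ 96 (mod 97)
89^16 ≡ 1 (mod 97)
89^32 ≡ 1 (mod 97)
89^48 = 89^(32+16) ≡ 1 (mod 97).
Result is 1, so (-8/97) = 1.

1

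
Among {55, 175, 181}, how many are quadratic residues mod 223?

(55/223) = +1 → QR.
(175/223) = +1 → QR.
(181/223) = +1 → QR.
Total quadratic residues among the 3: 3.

3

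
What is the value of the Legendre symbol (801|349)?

First reduce: 801 ≡ 103 (mod 349).
Reciprocity: 103 ≡ 3 and 349 ≡ 1 (mod 4), so (103/349) = +(349/103).
Reduce top mod 103: now compute (40/103).
Pull out 2^3: since 103 ≡ 7 (mod 8), (2/103) = +1, so (2/103)^3 = +1.
Reciprocity: 5 ≡ 1 and 103 ≡ 3 (mod 4), so (5/103) = +(103/5).
Reduce top mod 5: now compute (3/5).
Reciprocity: 3 ≡ 3 and 5 ≡ 1 (mod 4), so (3/5) = +(5/3).
Reduce top mod 3: now compute (2/3).
Pull out 2: since 3 ≡ 3 (mod 8), (2/3) = -1.
Reached (1/3) = 1. Collecting the sign flips along the way, the symbol is -1.

-1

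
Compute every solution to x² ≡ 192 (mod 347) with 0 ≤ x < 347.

Since 347 ≡ 3 (mod 4), a square root of 192 is 192^((347+1)/4) = 192^87 mod 347.
Repeated squaring: 192^2≡82, 192^4≡131, 192^8≡158, 192^16≡327, 192^32≡53, 192^64≡33 (mod 347).
192^87 = 192^(64+16+4+2+1) ≡ 281 (mod 347).
Check: 281² = 78961 ≡ 192 (mod 347). The two roots are 66 and 281.

66, 281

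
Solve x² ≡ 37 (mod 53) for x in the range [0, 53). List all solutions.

53 ≡ 1 (mod 4), so we find a root by search.
Trying successive values, 14² = 196 ≡ 37 (mod 53). The other root is 53 − 14 = 39.

14, 39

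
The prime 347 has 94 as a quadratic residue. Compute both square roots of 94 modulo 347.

21, 326

Since 347 ≡ 3 (mod 4), a square root of 94 is 94^((347+1)/4) = 94^87 mod 347.
Repeated squaring: 94^2≡161, 94^4≡243, 94^8≡59, 94^16≡11, 94^32≡121, 94^64≡67 (mod 347).
94^87 = 94^(64+16+4+2+1) ≡ 326 (mod 347).
Check: 326² = 106276 ≡ 94 (mod 347). The two roots are 21 and 326.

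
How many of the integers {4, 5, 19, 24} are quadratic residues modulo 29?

(4/29) = +1 → QR.
(5/29) = +1 → QR.
(19/29) = -1 → non-residue.
(24/29) = +1 → QR.
Total quadratic residues among the 4: 3.

3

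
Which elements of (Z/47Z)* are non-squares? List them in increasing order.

5, 10, 11, 13, 15, 19, 20, 22, 23, 26, 29, 30, 31, 33, 35, 38, 39, 40, 41, 43, 44, 45, 46

Square k = 1,…,23 (k and 47−k give the same square):
1²=1, 2²=4, 3²=9, 4²=16, 5²=25, 6²=36, 7²≡2, 8²≡17, 9²≡34, 10²≡6, 11²≡27, 12²≡3, 13²≡28, 14²≡8, 15²≡37, 16²≡21, 17²≡7, 18²≡42, 19²≡32, 20²≡24, 21²≡18, 22²≡14, 23²≡12 (mod 47).
The residues are {1, 2, 3, 4, 6, 7, 8, 9, 12, 14, 16, 17, 18, 21, 24, 25, 27, 28, 32, 34, 36, 37, 42}; the non-residues are the remaining 23 nonzero classes.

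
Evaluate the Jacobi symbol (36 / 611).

1

Pull out 2^2: since 611 ≡ 3 (mod 8), (2/611) = -1, so (2/611)^2 = +1.
Reciprocity: 9 ≡ 1 and 611 ≡ 3 (mod 4), so (9/611) = +(611/9).
Reduce top mod 9: now compute (8/9).
Pull out 2^3: since 9 ≡ 1 (mod 8), (2/9) = +1, so (2/9)^3 = +1.
Reached (1/9) = 1. Collecting the sign flips along the way, the symbol is +1.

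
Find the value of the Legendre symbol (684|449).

First reduce: 684 ≡ 235 (mod 449).
Reciprocity: 235 ≡ 3 and 449 ≡ 1 (mod 4), so (235/449) = +(449/235).
Reduce top mod 235: now compute (214/235).
Pull out 2: since 235 ≡ 3 (mod 8), (2/235) = -1.
Reciprocity: 107 ≡ 3 and 235 ≡ 3 (mod 4), so (107/235) = −(235/107).
Reduce top mod 107: now compute (21/107).
Reciprocity: 21 ≡ 1 and 107 ≡ 3 (mod 4), so (21/107) = +(107/21).
Reduce top mod 21: now compute (2/21).
Pull out 2: since 21 ≡ 5 (mod 8), (2/21) = -1.
Reached (1/21) = 1. Collecting the sign flips along the way, the symbol is -1.

-1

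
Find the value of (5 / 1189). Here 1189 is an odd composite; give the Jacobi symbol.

Reciprocity: 5 ≡ 1 and 1189 ≡ 1 (mod 4), so (5/1189) = +(1189/5).
Reduce top mod 5: now compute (4/5).
Pull out 2^2: since 5 ≡ 5 (mod 8), (2/5) = -1, so (2/5)^2 = +1.
Reached (1/5) = 1. Collecting the sign flips along the way, the symbol is +1.

1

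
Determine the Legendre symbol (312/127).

-1

Euler's criterion: (312/127) ≡ 58^63 (mod 127).
58^2 ≡ 62 (mod 127)
58^4 ≡ 34 (mod 127)
58^8 ≡ 13 (mod 127)
58^16 ≡ 42 (mod 127)
58^32 ≡ 113 (mod 127)
58^63 = 58^(32+16+8+4+2+1) ≡ 126 (mod 127).
Result is 126 ≡ −1, so (312/127) = −1.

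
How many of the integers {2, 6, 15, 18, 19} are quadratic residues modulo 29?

(2/29) = -1 → non-residue.
(6/29) = +1 → QR.
(15/29) = -1 → non-residue.
(18/29) = -1 → non-residue.
(19/29) = -1 → non-residue.
Total quadratic residues among the 5: 1.

1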